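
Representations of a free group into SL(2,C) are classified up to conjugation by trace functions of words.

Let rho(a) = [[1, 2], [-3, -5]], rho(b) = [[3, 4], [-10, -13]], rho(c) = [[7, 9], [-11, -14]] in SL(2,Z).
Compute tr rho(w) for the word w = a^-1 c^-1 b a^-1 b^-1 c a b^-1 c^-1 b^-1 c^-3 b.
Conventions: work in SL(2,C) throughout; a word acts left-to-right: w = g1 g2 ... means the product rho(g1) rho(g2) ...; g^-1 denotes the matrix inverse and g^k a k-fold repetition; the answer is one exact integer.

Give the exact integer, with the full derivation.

799047602

rho(a^-1) = [[-5, -2], [3, 1]]
... * rho(c^-1) = [[-14, -9], [11, 7]]  ->  [[48, 31], [-31, -20]]
... * rho(b) = [[3, 4], [-10, -13]]  ->  [[-166, -211], [107, 136]]
... * rho(a^-1) = [[-5, -2], [3, 1]]  ->  [[197, 121], [-127, -78]]
... * rho(b^-1) = [[-13, -4], [10, 3]]  ->  [[-1351, -425], [871, 274]]
... * rho(c) = [[7, 9], [-11, -14]]  ->  [[-4782, -6209], [3083, 4003]]
... * rho(a) = [[1, 2], [-3, -5]]  ->  [[13845, 21481], [-8926, -13849]]
... * rho(b^-1) = [[-13, -4], [10, 3]]  ->  [[34825, 9063], [-22452, -5843]]
... * rho(c^-1) = [[-14, -9], [11, 7]]  ->  [[-387857, -249984], [250055, 161167]]
... * rho(b^-1) = [[-13, -4], [10, 3]]  ->  [[2542301, 801476], [-1639045, -516719]]
... * rho(c^-1) = [[-14, -9], [11, 7]]  ->  [[-26775978, -17270377], [17262721, 11134372]]
... * rho(c^-1) = [[-14, -9], [11, 7]]  ->  [[184889545, 120091163], [-119200002, -77423885]]
... * rho(c^-1) = [[-14, -9], [11, 7]]  ->  [[-1267450837, -823367764], [817137293, 530832823]]
... * rho(b) = [[3, 4], [-10, -13]]  ->  [[4431325129, 5633977584], [-2856916351, -3632277527]]
tr = 4431325129 + -3632277527 = 799047602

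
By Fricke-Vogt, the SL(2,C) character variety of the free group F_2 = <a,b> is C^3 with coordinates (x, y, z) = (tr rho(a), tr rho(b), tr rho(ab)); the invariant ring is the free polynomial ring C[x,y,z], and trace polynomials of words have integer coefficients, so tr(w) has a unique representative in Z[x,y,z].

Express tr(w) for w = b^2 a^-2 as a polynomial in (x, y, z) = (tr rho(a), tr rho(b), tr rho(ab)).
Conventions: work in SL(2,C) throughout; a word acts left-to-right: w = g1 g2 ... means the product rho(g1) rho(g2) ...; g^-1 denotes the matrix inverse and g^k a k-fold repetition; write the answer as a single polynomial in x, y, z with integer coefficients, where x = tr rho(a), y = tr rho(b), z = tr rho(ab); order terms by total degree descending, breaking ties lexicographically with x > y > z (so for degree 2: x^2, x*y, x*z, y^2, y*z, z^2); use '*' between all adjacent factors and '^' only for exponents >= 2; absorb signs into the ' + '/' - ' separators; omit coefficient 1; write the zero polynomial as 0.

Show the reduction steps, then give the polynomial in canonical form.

x^2*y^2 - x*y*z - x^2 - y^2 + 2

trace(b^2) = trace(b) * trace(b) - trace(1) = y^2 - 2
next, trace(b^2 a) = trace(b) * trace(a b) - trace(a) = y*z - x
trace(a^-1 b^2) = trace(b^2) * trace(a) - trace(b^2 a) = x*y^2 - y*z - x
trace(b^2 a^-2) = trace(a^-1 b^2) * trace(a) - trace(a^-1 b^2 a) = x^2*y^2 - x*y*z - x^2 - y^2 + 2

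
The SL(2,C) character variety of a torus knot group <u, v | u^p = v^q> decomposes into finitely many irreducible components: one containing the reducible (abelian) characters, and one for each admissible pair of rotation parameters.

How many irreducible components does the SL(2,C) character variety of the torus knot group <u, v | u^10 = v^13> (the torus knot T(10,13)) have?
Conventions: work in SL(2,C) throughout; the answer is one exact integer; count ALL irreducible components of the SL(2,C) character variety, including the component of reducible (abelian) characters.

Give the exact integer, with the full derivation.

55

For T(10,13): irreducibility forces the central element u^10 = v^13 to one of +I, -I.
So on each irreducible component the traces are pinned: tr(u) = 2*cos(pi*alpha/10) with 1 <= alpha <= 9, tr(v) = 2*cos(pi*beta/13) with 1 <= beta <= 12.
u^10 = (-1)^alpha I and v^13 = (-1)^beta I must agree, so alpha and beta have equal parity.
count pairs: odd alpha (5 choices) x odd beta (6), plus even alpha (4) x even beta (6): 5*6 + 4*6 = 54.
components with irreducible characters: 54; plus the single component of reducible (abelian) characters: total 55.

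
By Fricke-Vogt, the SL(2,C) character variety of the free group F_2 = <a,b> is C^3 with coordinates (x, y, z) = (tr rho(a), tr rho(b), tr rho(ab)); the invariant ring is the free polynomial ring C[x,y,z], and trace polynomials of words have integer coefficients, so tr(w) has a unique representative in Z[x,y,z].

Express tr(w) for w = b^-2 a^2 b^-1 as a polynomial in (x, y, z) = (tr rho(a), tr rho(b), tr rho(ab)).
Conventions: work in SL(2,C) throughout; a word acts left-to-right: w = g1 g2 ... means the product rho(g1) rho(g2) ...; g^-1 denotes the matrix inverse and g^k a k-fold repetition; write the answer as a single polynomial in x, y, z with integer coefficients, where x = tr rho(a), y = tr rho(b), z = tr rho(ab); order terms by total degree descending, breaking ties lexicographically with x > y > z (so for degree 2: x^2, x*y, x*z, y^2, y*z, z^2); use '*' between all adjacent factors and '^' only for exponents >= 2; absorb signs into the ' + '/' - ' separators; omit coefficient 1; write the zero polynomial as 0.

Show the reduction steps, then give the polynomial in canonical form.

apply: tr(a^2) = tr(a) * tr(a) - tr(1) = x^2 - 2
tr(a^2 b) = tr(a) * tr(b a) - tr(b) = x*z - y
use: tr(a^2 b^-1) = tr(a^2) * tr(b) - tr(a^2 b) = x^2*y - x*z - y
tr(b^-1 a^2 b^-1) = tr(a^2 b^-1) * tr(b) - tr(a^2) = x^2*y^2 - x*y*z - x^2 - y^2 + 2
tr(b^-2 a^2 b^-1) = tr(b^-1 a^2 b^-1) * tr(b) - tr(b^-1 a^2) = x^2*y^3 - x*y^2*z - 2*x^2*y - y^3 + x*z + 3*y

x^2*y^3 - x*y^2*z - 2*x^2*y - y^3 + x*z + 3*y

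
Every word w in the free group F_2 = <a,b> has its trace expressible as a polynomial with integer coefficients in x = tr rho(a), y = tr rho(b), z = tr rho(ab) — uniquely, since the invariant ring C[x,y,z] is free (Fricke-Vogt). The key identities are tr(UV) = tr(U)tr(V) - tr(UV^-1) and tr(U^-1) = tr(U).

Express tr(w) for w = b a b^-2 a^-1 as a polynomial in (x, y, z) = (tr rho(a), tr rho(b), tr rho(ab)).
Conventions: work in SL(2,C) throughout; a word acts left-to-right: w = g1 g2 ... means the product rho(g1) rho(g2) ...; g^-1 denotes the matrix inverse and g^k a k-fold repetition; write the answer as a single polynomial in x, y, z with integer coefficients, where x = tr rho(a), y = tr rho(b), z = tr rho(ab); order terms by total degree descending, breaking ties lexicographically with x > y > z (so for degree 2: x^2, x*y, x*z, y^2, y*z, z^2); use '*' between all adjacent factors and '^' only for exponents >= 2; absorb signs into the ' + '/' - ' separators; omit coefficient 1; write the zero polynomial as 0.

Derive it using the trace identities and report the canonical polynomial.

-x*y^2*z + x^2*y + y^3 + y*z^2 - 3*y

tr(a b a) = tr(a)*tr(b a) - tr(b) = x*z - y
tr(a b a b) = tr(b a)*tr(b a) - tr(1) = z^2 - 2
tr(b a b^-1 a) = tr(a b a)*tr(b) - tr(a b a b) = x*y*z - y^2 - z^2 + 2
tr(b^-1 a^-1 b a) = tr(b a b^-1)*tr(a) - tr(b a b^-1 a) = -x*y*z + x^2 + y^2 + z^2 - 2
tr(b a b^-2 a^-1) = tr(b^-1 a^-1 b a)*tr(b) - tr(b^-1 a^-1 b a b) = -x*y^2*z + x^2*y + y^3 + y*z^2 - 3*y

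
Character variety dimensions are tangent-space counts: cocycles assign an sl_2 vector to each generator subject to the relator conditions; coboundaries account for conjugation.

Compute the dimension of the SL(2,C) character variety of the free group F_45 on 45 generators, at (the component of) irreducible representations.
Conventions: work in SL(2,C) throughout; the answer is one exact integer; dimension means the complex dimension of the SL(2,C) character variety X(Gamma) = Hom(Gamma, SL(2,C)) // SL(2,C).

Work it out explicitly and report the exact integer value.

The free group F_45: 45 generators, no relators.
A cocycle picks one sl_2 vector per generator freely, giving dim Z^1 = 3*45 = 135.
At an irreducible rho the centralizer of the image in sl_2 is 0, so the coboundary map sl_2 -> Z^1 is injective: dim B^1 = 3.
Therefore dim X = 135 - 3 = 132.

132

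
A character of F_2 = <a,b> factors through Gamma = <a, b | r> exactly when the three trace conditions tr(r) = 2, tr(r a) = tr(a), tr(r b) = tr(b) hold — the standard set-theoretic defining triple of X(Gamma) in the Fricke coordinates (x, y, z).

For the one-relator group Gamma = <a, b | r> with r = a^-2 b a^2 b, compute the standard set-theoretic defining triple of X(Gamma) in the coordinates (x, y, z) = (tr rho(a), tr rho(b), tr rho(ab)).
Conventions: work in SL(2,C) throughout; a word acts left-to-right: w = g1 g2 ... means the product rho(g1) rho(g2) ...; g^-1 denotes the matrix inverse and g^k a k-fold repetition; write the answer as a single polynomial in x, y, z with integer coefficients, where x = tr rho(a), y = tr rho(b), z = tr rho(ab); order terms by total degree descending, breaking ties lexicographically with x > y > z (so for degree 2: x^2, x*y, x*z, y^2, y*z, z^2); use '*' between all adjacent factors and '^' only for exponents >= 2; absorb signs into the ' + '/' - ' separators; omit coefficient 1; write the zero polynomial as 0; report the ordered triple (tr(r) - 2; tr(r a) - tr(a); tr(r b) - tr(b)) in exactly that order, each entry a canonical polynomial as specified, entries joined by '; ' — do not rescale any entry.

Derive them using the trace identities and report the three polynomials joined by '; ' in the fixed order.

x^3*y*z - x^4 - x^2*y^2 - x^2*z^2 + 4*x^2 + y^2 - 4; x^2*y*z - x^3 - x*y^2 - x*z^2 + y*z + 2*x; x^3*y^2*z - x^4*y - x^2*y^3 - x^2*y*z^2 + 4*x^2*y + y^3 - 4*y

trace(a^2 b) = trace(a)*trace(b a) - trace(b) = x*z - y
next, trace(a^2) = trace(a)*trace(a) - trace(1) = x^2 - 2
trace(b a^2 b) = trace(b)*trace(a^2 b) - trace(a^2) = x*y*z - x^2 - y^2 + 2
trace(b a b a) = trace(a b)*trace(a b) - trace(1)   [split at repeated a] = z^2 - 2
and trace(b a b) = trace(b)*trace(a b) - trace(a) = y*z - x
next, trace(b a^2 b a) = trace(a)*trace(b a b a) - trace(b a b) = x*z^2 - y*z - x
and trace(a^-1 b a^2 b) = trace(b a^2 b)*trace(a) - trace(b a^2 b a) = x^2*y*z - x^3 - x*y^2 - x*z^2 + y*z + 3*x
next, trace(a^-2 b a^2 b) = trace(a^-1 b a^2 b)*trace(a) - trace(a^-1 b a^2 b a) = x^3*y*z - x^4 - x^2*y^2 - x^2*z^2 + 4*x^2 + y^2 - 2
trace(b^3 a) = trace(b)*trace(b a b) - trace(b a)   [square of b] = y^2*z - x*y - z
trace(b^2) = trace(b)*trace(b) - trace(1)   [square of b] = y^2 - 2
and trace(b^3) = trace(b)*trace(b^2) - trace(b)   [square of b] = y^3 - 3*y
next, trace(b a^2 b^2) = trace(a)*trace(b^3 a) - trace(b^3)   [square of a] = x*y^2*z - x^2*y - y^3 - x*z + 3*y
trace(b^2 a b a) = trace(b)*trace(a b a b) - trace(a b a)   [square of b] = y*z^2 - x*z - y
next, trace(b a^2 b^2 a) = trace(a)*trace(b^2 a b a) - trace(b^2 a b)   [square of a] = x*y*z^2 - x^2*z - y^2*z + z
trace(a^-1 b a^2 b^2) = trace(b a^2 b^2)*trace(a) - trace(b a^2 b^2 a)   [inverse elimination on a] = x^2*y^2*z - x^3*y - x*y^3 - x*y*z^2 + y^2*z + 3*x*y - z
next, trace(a^-2 b a^2 b^2) = trace(a^-1 b a^2 b^2)*trace(a) - trace(a^-1 b a^2 b^2 a)   [inverse elimination on a] = x^3*y^2*z - x^4*y - x^2*y^3 - x^2*y*z^2 + 4*x^2*y + y^3 - 3*y
assemble the triple (trace(r) - 2; trace(r a) - x; trace(r b) - y)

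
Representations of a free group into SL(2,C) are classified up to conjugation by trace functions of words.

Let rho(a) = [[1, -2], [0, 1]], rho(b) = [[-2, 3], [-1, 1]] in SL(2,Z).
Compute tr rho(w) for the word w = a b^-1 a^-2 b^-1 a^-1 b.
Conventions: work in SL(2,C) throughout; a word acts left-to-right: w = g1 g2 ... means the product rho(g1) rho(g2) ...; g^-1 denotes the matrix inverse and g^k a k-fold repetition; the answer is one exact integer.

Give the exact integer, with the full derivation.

15

rho(a) = [[1, -2], [0, 1]]
... * rho(b^-1) = [[1, -3], [1, -2]]  ->  [[-1, 1], [1, -2]]
... * rho(a^-1) = [[1, 2], [0, 1]]  ->  [[-1, -1], [1, 0]]
... * rho(a^-1) = [[1, 2], [0, 1]]  ->  [[-1, -3], [1, 2]]
... * rho(b^-1) = [[1, -3], [1, -2]]  ->  [[-4, 9], [3, -7]]
... * rho(a^-1) = [[1, 2], [0, 1]]  ->  [[-4, 1], [3, -1]]
... * rho(b) = [[-2, 3], [-1, 1]]  ->  [[7, -11], [-5, 8]]
tr = 7 + 8 = 15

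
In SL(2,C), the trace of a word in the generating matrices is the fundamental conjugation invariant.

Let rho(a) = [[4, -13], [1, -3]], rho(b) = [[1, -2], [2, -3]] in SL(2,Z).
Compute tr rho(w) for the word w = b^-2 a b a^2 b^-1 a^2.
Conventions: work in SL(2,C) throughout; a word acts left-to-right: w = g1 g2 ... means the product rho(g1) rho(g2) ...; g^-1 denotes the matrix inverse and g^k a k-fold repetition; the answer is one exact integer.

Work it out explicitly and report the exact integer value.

5909

rho(b^-1) = [[-3, 2], [-2, 1]]
... * rho(b^-1) = [[-3, 2], [-2, 1]]  ->  [[5, -4], [4, -3]]
... * rho(a) = [[4, -13], [1, -3]]  ->  [[16, -53], [13, -43]]
... * rho(b) = [[1, -2], [2, -3]]  ->  [[-90, 127], [-73, 103]]
... * rho(a) = [[4, -13], [1, -3]]  ->  [[-233, 789], [-189, 640]]
... * rho(a) = [[4, -13], [1, -3]]  ->  [[-143, 662], [-116, 537]]
... * rho(b^-1) = [[-3, 2], [-2, 1]]  ->  [[-895, 376], [-726, 305]]
... * rho(a) = [[4, -13], [1, -3]]  ->  [[-3204, 10507], [-2599, 8523]]
... * rho(a) = [[4, -13], [1, -3]]  ->  [[-2309, 10131], [-1873, 8218]]
tr = -2309 + 8218 = 5909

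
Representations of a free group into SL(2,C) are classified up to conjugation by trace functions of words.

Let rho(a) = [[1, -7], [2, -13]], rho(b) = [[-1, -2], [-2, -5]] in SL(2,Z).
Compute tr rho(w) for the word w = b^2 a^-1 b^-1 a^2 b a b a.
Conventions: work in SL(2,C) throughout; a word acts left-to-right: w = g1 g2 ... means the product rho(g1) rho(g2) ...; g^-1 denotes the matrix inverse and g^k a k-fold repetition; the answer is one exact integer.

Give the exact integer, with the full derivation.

128101826

rho(b) = [[-1, -2], [-2, -5]]
... * rho(b) = [[-1, -2], [-2, -5]]  ->  [[5, 12], [12, 29]]
... * rho(a^-1) = [[-13, 7], [-2, 1]]  ->  [[-89, 47], [-214, 113]]
... * rho(b^-1) = [[-5, 2], [2, -1]]  ->  [[539, -225], [1296, -541]]
... * rho(a) = [[1, -7], [2, -13]]  ->  [[89, -848], [214, -2039]]
... * rho(a) = [[1, -7], [2, -13]]  ->  [[-1607, 10401], [-3864, 25009]]
... * rho(b) = [[-1, -2], [-2, -5]]  ->  [[-19195, -48791], [-46154, -117317]]
... * rho(a) = [[1, -7], [2, -13]]  ->  [[-116777, 768648], [-280788, 1848199]]
... * rho(b) = [[-1, -2], [-2, -5]]  ->  [[-1420519, -3609686], [-3415610, -8679419]]
... * rho(a) = [[1, -7], [2, -13]]  ->  [[-8639891, 56869551], [-20774448, 136741717]]
tr = -8639891 + 136741717 = 128101826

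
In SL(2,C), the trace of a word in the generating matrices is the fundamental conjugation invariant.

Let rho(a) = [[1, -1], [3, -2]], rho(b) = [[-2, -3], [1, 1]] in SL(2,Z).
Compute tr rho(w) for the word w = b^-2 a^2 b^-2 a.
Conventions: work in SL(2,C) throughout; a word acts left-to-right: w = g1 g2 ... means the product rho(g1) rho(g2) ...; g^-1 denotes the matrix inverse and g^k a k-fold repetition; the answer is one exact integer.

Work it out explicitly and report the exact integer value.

-209

rho(b^-1) = [[1, 3], [-1, -2]]
... * rho(b^-1) = [[1, 3], [-1, -2]]  ->  [[-2, -3], [1, 1]]
... * rho(a) = [[1, -1], [3, -2]]  ->  [[-11, 8], [4, -3]]
... * rho(a) = [[1, -1], [3, -2]]  ->  [[13, -5], [-5, 2]]
... * rho(b^-1) = [[1, 3], [-1, -2]]  ->  [[18, 49], [-7, -19]]
... * rho(b^-1) = [[1, 3], [-1, -2]]  ->  [[-31, -44], [12, 17]]
... * rho(a) = [[1, -1], [3, -2]]  ->  [[-163, 119], [63, -46]]
tr = -163 + -46 = -209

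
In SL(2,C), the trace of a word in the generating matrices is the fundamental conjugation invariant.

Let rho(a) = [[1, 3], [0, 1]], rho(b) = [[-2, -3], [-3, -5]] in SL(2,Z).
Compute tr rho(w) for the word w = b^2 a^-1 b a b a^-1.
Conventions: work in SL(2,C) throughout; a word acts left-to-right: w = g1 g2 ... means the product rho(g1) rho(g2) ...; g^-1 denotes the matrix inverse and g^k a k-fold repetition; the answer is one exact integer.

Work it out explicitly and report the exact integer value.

rho(b) = [[-2, -3], [-3, -5]]
... * rho(b) = [[-2, -3], [-3, -5]]  ->  [[13, 21], [21, 34]]
... * rho(a^-1) = [[1, -3], [0, 1]]  ->  [[13, -18], [21, -29]]
... * rho(b) = [[-2, -3], [-3, -5]]  ->  [[28, 51], [45, 82]]
... * rho(a) = [[1, 3], [0, 1]]  ->  [[28, 135], [45, 217]]
... * rho(b) = [[-2, -3], [-3, -5]]  ->  [[-461, -759], [-741, -1220]]
... * rho(a^-1) = [[1, -3], [0, 1]]  ->  [[-461, 624], [-741, 1003]]
tr = -461 + 1003 = 542

542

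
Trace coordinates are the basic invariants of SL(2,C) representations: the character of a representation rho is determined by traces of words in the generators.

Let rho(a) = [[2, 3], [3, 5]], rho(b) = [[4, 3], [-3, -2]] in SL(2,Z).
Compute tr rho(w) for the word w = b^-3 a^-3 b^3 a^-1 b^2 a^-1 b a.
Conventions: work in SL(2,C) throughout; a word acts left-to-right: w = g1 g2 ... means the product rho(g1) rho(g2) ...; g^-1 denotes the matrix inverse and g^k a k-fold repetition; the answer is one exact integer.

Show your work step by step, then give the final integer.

9909938

rho(b^-1) = [[-2, -3], [3, 4]]
... * rho(b^-1) = [[-2, -3], [3, 4]]  ->  [[-5, -6], [6, 7]]
... * rho(b^-1) = [[-2, -3], [3, 4]]  ->  [[-8, -9], [9, 10]]
... * rho(a^-1) = [[5, -3], [-3, 2]]  ->  [[-13, 6], [15, -7]]
... * rho(a^-1) = [[5, -3], [-3, 2]]  ->  [[-83, 51], [96, -59]]
... * rho(a^-1) = [[5, -3], [-3, 2]]  ->  [[-568, 351], [657, -406]]
... * rho(b) = [[4, 3], [-3, -2]]  ->  [[-3325, -2406], [3846, 2783]]
... * rho(b) = [[4, 3], [-3, -2]]  ->  [[-6082, -5163], [7035, 5972]]
... * rho(b) = [[4, 3], [-3, -2]]  ->  [[-8839, -7920], [10224, 9161]]
... * rho(a^-1) = [[5, -3], [-3, 2]]  ->  [[-20435, 10677], [23637, -12350]]
... * rho(b) = [[4, 3], [-3, -2]]  ->  [[-113771, -82659], [131598, 95611]]
... * rho(b) = [[4, 3], [-3, -2]]  ->  [[-207107, -175995], [239559, 203572]]
... * rho(a^-1) = [[5, -3], [-3, 2]]  ->  [[-507550, 269331], [587079, -311533]]
... * rho(b) = [[4, 3], [-3, -2]]  ->  [[-2838193, -2061312], [3282915, 2384303]]
... * rho(a) = [[2, 3], [3, 5]]  ->  [[-11860322, -18821139], [13718739, 21770260]]
tr = -11860322 + 21770260 = 9909938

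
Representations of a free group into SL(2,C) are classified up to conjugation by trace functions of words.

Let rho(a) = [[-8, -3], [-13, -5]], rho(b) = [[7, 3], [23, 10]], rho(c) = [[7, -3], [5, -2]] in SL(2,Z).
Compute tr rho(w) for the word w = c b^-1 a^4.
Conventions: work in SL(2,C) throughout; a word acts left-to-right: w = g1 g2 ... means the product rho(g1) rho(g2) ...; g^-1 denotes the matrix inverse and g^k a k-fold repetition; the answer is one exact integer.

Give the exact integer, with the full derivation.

1520759

rho(c) = [[7, -3], [5, -2]]
... * rho(b^-1) = [[10, -3], [-23, 7]]  ->  [[139, -42], [96, -29]]
... * rho(a) = [[-8, -3], [-13, -5]]  ->  [[-566, -207], [-391, -143]]
... * rho(a) = [[-8, -3], [-13, -5]]  ->  [[7219, 2733], [4987, 1888]]
... * rho(a) = [[-8, -3], [-13, -5]]  ->  [[-93281, -35322], [-64440, -24401]]
... * rho(a) = [[-8, -3], [-13, -5]]  ->  [[1205434, 456453], [832733, 315325]]
tr = 1205434 + 315325 = 1520759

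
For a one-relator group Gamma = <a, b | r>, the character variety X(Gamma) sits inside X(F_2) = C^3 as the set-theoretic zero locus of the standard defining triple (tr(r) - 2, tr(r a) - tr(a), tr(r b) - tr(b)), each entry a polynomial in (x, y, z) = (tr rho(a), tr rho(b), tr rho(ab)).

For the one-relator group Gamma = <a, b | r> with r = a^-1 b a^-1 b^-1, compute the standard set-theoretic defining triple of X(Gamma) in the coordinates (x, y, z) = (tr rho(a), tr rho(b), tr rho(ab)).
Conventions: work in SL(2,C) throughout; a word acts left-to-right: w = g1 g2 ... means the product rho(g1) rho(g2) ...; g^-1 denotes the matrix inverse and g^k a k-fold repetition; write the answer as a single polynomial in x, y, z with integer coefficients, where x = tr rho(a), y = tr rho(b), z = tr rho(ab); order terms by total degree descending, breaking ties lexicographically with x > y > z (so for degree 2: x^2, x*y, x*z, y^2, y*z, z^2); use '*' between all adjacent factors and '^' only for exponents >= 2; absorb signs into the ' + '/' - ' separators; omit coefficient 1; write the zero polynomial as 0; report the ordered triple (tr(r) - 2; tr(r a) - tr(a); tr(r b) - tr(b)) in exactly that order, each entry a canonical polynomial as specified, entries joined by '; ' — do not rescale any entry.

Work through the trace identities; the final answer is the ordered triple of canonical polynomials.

x*y*z - y^2 - z^2; 0; x^2*y - x*z - 2*y

apply: tr(a^-1) = tr(a) = x
tr(b a b) = tr(b) tr(a b) - tr(a) = y*z - x
apply: tr(b a b a) = tr(a b) tr(a b) - tr(1)   [split at repeated a] = z^2 - 2
apply: tr(a b a^-1 b) = tr(b a b) tr(a) - tr(b a b a) = x*y*z - x^2 - z^2 + 2
tr(b a^-1 b^-1 a) = tr(a b a^-1) tr(b) - tr(a b a^-1 b) = -x*y*z + x^2 + y^2 + z^2 - 2
apply: tr(a^-1 b a^-1 b^-1) = tr(b a^-1 b^-1) tr(a) - tr(b a^-1 b^-1 a) = x*y*z - y^2 - z^2 + 2
tr(b a^-1) = tr(b) tr(a) - tr(b a) = x*y - z
tr(a^-1 b a^-1) = tr(b a^-1) tr(a) - tr(b) = x^2*y - x*z - y
assemble the triple (tr(r) - 2; tr(r a) - x; tr(r b) - y)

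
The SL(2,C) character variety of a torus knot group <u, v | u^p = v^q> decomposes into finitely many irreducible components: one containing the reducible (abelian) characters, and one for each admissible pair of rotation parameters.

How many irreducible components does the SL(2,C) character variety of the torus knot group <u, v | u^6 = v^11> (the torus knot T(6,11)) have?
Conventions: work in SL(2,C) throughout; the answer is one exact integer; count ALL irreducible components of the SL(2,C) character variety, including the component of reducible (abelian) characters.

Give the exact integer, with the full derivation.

Gamma = < u, v | u^6 = v^11 > (torus knot T(6,11)); the central element u^6 = v^11 acts as +I or -I in any irreducible SL(2,C) representation.
So on each irreducible component the traces are pinned: tr(u) = 2*cos(pi*alpha/6) with 1 <= alpha <= 5, tr(v) = 2*cos(pi*beta/11) with 1 <= beta <= 10.
The two central values (-1)^alpha I and (-1)^beta I must be the same matrix, so alpha and beta share a parity.
Enumerate parity-matched pairs: 3*5 odd-odd plus 2*5 even-even gives 25.
components with irreducible characters: 25; plus the single component of reducible (abelian) characters: total 26.

26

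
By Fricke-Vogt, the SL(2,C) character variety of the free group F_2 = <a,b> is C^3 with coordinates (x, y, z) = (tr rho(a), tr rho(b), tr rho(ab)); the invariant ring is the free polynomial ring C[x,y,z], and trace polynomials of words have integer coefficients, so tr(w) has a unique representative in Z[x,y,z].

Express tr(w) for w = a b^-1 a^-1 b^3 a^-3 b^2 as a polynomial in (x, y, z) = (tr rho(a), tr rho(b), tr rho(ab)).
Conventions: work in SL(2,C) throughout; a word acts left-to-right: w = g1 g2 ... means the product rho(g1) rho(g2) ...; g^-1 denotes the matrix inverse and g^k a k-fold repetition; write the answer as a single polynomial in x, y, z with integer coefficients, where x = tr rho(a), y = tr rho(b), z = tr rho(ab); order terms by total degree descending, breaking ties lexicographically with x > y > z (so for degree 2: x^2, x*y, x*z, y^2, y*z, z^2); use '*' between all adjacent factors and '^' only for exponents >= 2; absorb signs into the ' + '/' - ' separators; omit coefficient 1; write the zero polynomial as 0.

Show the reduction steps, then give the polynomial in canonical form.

-x^4*y^5*z + x^5*y^4 + x^3*y^6 + 2*x^3*y^4*z^2 + x^4*y^3*z + x^2*y^5*z - x^2*y^3*z^3 - 2*x^5*y^2 - 7*x^3*y^4 - 3*x^3*y^2*z^2 - 2*x*y^6 - 3*x*y^4*z^2 + x^4*y*z + x^2*y*z^3 + y^5*z + y^3*z^3 + 10*x^3*y^2 + 11*x*y^4 + 6*x*y^2*z^2 - 2*x^2*y*z - 4*y^3*z - y*z^3 - 14*x*y^2 - x*z^2 + 2*y*z + x

tr(b^2) = tr(b) * tr(b) - tr(1) = y^2 - 2
tr(b^3) = tr(b) * tr(b^2) - tr(b) = y^3 - 3*y
tr(b^4) = tr(b) * tr(b^3) - tr(b^2) = y^4 - 4*y^2 + 2
tr(b^5) = tr(b) * tr(b^4) - tr(b^3) = y^5 - 5*y^3 + 5*y
tr(b a b) = tr(b) * tr(a b) - tr(a) = y*z - x
tr(b a b^2) = tr(b) * tr(b a b) - tr(b a) = y^2*z - x*y - z
tr(a b^4) = tr(b) * tr(b a b^2) - tr(b a b) = y^3*z - x*y^2 - 2*y*z + x
tr(b^5 a) = tr(b) * tr(a b^4) - tr(a b^3) = y^4*z - x*y^3 - 3*y^2*z + 2*x*y + z
tr(a^-1 b^5) = tr(b^5) * tr(a) - tr(b^5 a) = x*y^5 - y^4*z - 4*x*y^3 + 3*y^2*z + 3*x*y - z
tr(a^-1 b^5 a^-1) = tr(a^-1 b^5) * tr(a) - tr(a^-1 b^5 a) = x^2*y^5 - x*y^4*z - 4*x^2*y^3 - y^5 + 3*x*y^2*z + 3*x^2*y + 5*y^3 - x*z - 5*y
tr(b^3 a^-3 b^2) = tr(a^-1 b^5 a^-1) * tr(a) - tr(a^-1 b^5) = x^3*y^5 - x^2*y^4*z - 4*x^3*y^3 - 2*x*y^5 + 3*x^2*y^2*z + y^4*z + 3*x^3*y + 9*x*y^3 - x^2*z - 3*y^2*z - 8*x*y + z
tr(b^2 a b^4) = tr(b) * tr(b a b^4) - tr(b a b^3) = y^5*z - x*y^4 - 4*y^3*z + 3*x*y^2 + 3*y*z - x
tr(a b a b) = tr(a b) * tr(a b) - tr(1)   [split at repeated a] = z^2 - 2
tr(a b a) = tr(a) * tr(b a) - tr(b) = x*z - y
tr(a b^2 a b) = tr(b) * tr(a b a b) - tr(a b a) = y*z^2 - x*z - y
tr(a^2) = tr(a) * tr(a) - tr(1) = x^2 - 2
tr(a b^2 a) = tr(b) * tr(a^2 b) - tr(a^2) = x*y*z - x^2 - y^2 + 2
tr(b a b^2 a b) = tr(b) * tr(a b^2 a b) - tr(a b^2 a) = y^2*z^2 - 2*x*y*z + x^2 - 2
tr(b a b^2 a b^2) = tr(b) * tr(b a b^2 a b) - tr(b a b^2 a) = y^3*z^2 - 2*x*y^2*z + x^2*y - y*z^2 + x*z - y
tr(b^2 a b^4 a) = tr(b) * tr(b a b^2 a b^2) - tr(b a b^2 a b) = y^4*z^2 - 2*x*y^3*z + x^2*y^2 - 2*y^2*z^2 + 3*x*y*z - x^2 - y^2 + 2
tr(b^2 a b^4 a^-1) = tr(b^2 a b^4) * tr(a) - tr(b^2 a b^4 a) = x*y^5*z - x^2*y^4 - y^4*z^2 - 2*x*y^3*z + 2*x^2*y^2 + 2*y^2*z^2 + y^2 - 2
tr(a^-2 b^2 a b^4) = tr(b^2 a b^4 a^-1) * tr(a) - tr(b^2 a b^4) = x^2*y^5*z - x^3*y^4 - x*y^4*z^2 - 2*x^2*y^3*z - y^5*z + 2*x^3*y^2 + x*y^4 + 2*x*y^2*z^2 + 4*y^3*z - 2*x*y^2 - 3*y*z - x
tr(b^3 a^-3 b^2 a b) = tr(a^-2 b^2 a b^4) * tr(a) - tr(a^-2 b^2 a b^4 a) = x^3*y^5*z - x^4*y^4 - x^2*y^4*z^2 - 2*x^3*y^3*z - 2*x*y^5*z + 2*x^4*y^2 + 2*x^2*y^4 + 2*x^2*y^2*z^2 + y^4*z^2 + 6*x*y^3*z - 4*x^2*y^2 - 2*y^2*z^2 - 3*x*y*z - x^2 - y^2 + 2
tr(a b a b^3) = tr(b) * tr(b a b a b) - tr(b a b a) = y^2*z^2 - x*y*z - y^2 - z^2 + 2
tr(b^3 a b a b) = tr(b) * tr(a b a b^3) - tr(a b a b^2) = y^3*z^2 - x*y^2*z - y^3 - 2*y*z^2 + x*z + 3*y
tr(b^2 a b a b^3) = tr(b) * tr(b^3 a b a b) - tr(b^3 a b a) = y^4*z^2 - x*y^3*z - y^4 - 3*y^2*z^2 + 2*x*y*z + 4*y^2 + z^2 - 2
tr(a b a b a b) = tr(b a b a) * tr(b a) - tr(a b)   [split at repeated b] = z^3 - 3*z
tr(a b a b a) = tr(a) * tr(b a b a) - tr(b a b) = x*z^2 - y*z - x
tr(a b a b^2 a b) = tr(b) * tr(a b a b a b) - tr(a b a b a) = y*z^3 - x*z^2 - 2*y*z + x
tr(a b a b^2 a) = tr(a) * tr(b a b^2 a) - tr(b a b^2) = x*y*z^2 - x^2*z - y^2*z + z
tr(b a b^2 a b a b) = tr(b) * tr(a b a b^2 a b) - tr(a b a b^2 a) = y^2*z^3 - 2*x*y*z^2 + x^2*z - y^2*z + x*y - z
tr(b^2 a b a b^3 a) = tr(b) * tr(b a b^2 a b a b) - tr(b a b^2 a b a) = y^3*z^3 - 2*x*y^2*z^2 + x^2*y*z - y^3*z - y*z^3 + x*y^2 + x*z^2 + y*z - x
tr(a^-1 b^2 a b a b^3) = tr(b^2 a b a b^3) * tr(a) - tr(b^2 a b a b^3 a) = x*y^4*z^2 - x^2*y^3*z - y^3*z^3 - x*y^4 - x*y^2*z^2 + x^2*y*z + y^3*z + y*z^3 + 3*x*y^2 - y*z - x
tr(a^-2 b^2 a b a b^3) = tr(a^-1 b^2 a b a b^3) * tr(a) - tr(a^-1 b^2 a b a b^3 a) = x^2*y^4*z^2 - x^3*y^3*z - x*y^3*z^3 - x^2*y^4 - x^2*y^2*z^2 - y^4*z^2 + x^3*y*z + 2*x*y^3*z + x*y*z^3 + 3*x^2*y^2 + y^4 + 3*y^2*z^2 - 3*x*y*z - x^2 - 4*y^2 - z^2 + 2
tr(b^3 a^-3 b^2 a b a) = tr(a^-2 b^2 a b a b^3) * tr(a) - tr(a^-2 b^2 a b a b^3 a) = x^3*y^4*z^2 - x^4*y^3*z - x^2*y^3*z^3 - x^3*y^4 - x^3*y^2*z^2 - 2*x*y^4*z^2 + x^4*y*z + 3*x^2*y^3*z + x^2*y*z^3 + y^3*z^3 + 3*x^3*y^2 + 2*x*y^4 + 4*x*y^2*z^2 - 4*x^2*y*z - y^3*z - y*z^3 - x^3 - 7*x*y^2 - x*z^2 + y*z + 3*x
tr(a^-1 b^3 a^-3 b^2 a b) = tr(b^3 a^-3 b^2 a b) * tr(a) - tr(b^3 a^-3 b^2 a b a) = x^4*y^5*z - x^5*y^4 - 2*x^3*y^4*z^2 - x^4*y^3*z - 2*x^2*y^5*z + x^2*y^3*z^3 + 2*x^5*y^2 + 3*x^3*y^4 + 3*x^3*y^2*z^2 + 3*x*y^4*z^2 - x^4*y*z + 3*x^2*y^3*z - x^2*y*z^3 - y^3*z^3 - 7*x^3*y^2 - 2*x*y^4 - 6*x*y^2*z^2 + x^2*y*z + y^3*z + y*z^3 + 6*x*y^2 + x*z^2 - y*z - x
tr(a b^-1 a^-1 b^3 a^-3 b^2) = tr(a^-1 b^3 a^-3 b^2 a) * tr(b) - tr(a^-1 b^3 a^-3 b^2 a b) = -x^4*y^5*z + x^5*y^4 + x^3*y^6 + 2*x^3*y^4*z^2 + x^4*y^3*z + x^2*y^5*z - x^2*y^3*z^3 - 2*x^5*y^2 - 7*x^3*y^4 - 3*x^3*y^2*z^2 - 2*x*y^6 - 3*x*y^4*z^2 + x^4*y*z + x^2*y*z^3 + y^5*z + y^3*z^3 + 10*x^3*y^2 + 11*x*y^4 + 6*x*y^2*z^2 - 2*x^2*y*z - 4*y^3*z - y*z^3 - 14*x*y^2 - x*z^2 + 2*y*z + x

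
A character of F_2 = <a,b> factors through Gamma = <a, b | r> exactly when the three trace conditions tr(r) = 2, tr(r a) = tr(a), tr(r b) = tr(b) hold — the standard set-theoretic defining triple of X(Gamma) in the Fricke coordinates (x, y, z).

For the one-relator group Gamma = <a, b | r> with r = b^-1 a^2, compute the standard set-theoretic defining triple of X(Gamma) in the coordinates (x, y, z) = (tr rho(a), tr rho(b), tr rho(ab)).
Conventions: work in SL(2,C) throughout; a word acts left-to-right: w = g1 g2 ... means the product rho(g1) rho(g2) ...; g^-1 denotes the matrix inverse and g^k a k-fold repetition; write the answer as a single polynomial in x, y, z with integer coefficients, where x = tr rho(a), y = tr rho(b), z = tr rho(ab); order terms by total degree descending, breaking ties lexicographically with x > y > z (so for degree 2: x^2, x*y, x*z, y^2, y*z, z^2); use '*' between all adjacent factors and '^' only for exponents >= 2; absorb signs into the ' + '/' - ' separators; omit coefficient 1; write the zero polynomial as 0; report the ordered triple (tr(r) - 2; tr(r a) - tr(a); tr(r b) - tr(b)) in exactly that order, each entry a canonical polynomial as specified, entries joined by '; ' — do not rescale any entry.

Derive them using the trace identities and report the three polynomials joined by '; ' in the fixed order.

x^2*y - x*z - y - 2; x^3*y - x^2*z - 2*x*y - x + z; x^2 - y - 2

apply: trace(a^2) = trace(a) trace(a) - trace(1)   [square of a] = x^2 - 2
apply: trace(a^2 b) = trace(a) trace(b a) - trace(b)   [square of a] = x*z - y
apply: trace(b^-1 a^2) = trace(a^2) trace(b) - trace(a^2 b)   [inverse elimination on b] = x^2*y - x*z - y
apply: trace(a^3) = trace(a) trace(a^2) - trace(a)  (reduce the a square) = x^3 - 3*x
trace(a^3 b) = trace(a) trace(b a^2) - trace(b a)  (reduce the a square) = x^2*z - x*y - z
trace(b^-1 a^3) = trace(a^3) trace(b) - trace(a^3 b)  (eliminate b^-1) = x^3*y - x^2*z - 2*x*y + z
assemble the triple (trace(r) - 2; trace(r a) - x; trace(r b) - y)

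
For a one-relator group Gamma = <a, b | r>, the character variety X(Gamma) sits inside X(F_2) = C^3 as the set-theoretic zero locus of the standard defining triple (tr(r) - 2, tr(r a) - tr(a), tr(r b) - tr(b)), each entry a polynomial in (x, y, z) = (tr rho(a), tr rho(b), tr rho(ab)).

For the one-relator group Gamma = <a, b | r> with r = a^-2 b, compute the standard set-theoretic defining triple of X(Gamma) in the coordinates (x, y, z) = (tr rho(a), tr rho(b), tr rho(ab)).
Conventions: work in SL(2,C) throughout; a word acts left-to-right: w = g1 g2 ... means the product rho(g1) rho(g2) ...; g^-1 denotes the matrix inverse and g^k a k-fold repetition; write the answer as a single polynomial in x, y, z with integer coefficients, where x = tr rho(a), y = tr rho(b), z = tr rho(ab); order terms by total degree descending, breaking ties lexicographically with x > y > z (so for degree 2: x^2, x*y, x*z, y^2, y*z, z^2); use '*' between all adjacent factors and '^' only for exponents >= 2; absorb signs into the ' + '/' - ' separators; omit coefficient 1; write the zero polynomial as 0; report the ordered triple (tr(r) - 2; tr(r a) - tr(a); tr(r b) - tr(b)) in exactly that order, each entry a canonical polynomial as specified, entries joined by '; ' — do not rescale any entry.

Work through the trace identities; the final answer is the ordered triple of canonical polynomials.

x^2*y - x*z - y - 2; x*y - x - z; x^2*y^2 - x*y*z - x^2 - y^2 - y + 2

tr(a^-1 b) = tr(b) * tr(a) - tr(b a)   [inverse elimination on a] = x*y - z
tr(a^-2 b) = tr(a^-1 b) * tr(a) - tr(a^-1 b a)   [inverse elimination on a] = x^2*y - x*z - y
tr(b^2) = tr(b) * tr(b) - tr(1) = y^2 - 2
tr(b^2 a) = tr(b) * tr(a b) - tr(a) = y*z - x
tr(b^2 a^-1) = tr(b^2) * tr(a) - tr(b^2 a) = x*y^2 - y*z - x
tr(a^-2 b^2) = tr(b^2 a^-1) * tr(a) - tr(b^2) = x^2*y^2 - x*y*z - x^2 - y^2 + 2
assemble the triple (tr(r) - 2; tr(r a) - x; tr(r b) - y)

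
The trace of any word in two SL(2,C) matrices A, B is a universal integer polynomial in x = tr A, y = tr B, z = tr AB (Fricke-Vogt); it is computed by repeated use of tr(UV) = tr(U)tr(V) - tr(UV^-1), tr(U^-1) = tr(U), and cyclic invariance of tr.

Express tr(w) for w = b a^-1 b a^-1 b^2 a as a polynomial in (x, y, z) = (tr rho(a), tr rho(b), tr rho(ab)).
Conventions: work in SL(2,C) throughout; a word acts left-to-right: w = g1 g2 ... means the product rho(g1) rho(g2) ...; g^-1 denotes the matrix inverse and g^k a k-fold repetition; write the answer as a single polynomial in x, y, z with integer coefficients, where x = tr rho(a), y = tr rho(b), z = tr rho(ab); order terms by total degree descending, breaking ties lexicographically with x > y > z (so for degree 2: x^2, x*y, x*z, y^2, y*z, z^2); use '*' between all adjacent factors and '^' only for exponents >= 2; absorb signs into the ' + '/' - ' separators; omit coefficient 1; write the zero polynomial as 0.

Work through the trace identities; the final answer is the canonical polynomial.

x^2*y^3*z - x^3*y^2 - 2*x*y^2*z^2 + x^2*y*z + y*z^3 + x*y^2 - 2*y*z + x

and trace(a b^2) = trace(b)*trace(a b) - trace(a)  (reduce the b square) = y*z - x
trace(a b^3) = trace(b)*trace(a b^2) - trace(a b)  (reduce the b square) = y^2*z - x*y - z
next, trace(b^3 a b) = trace(b)*trace(a b^3) - trace(a b^2)  (reduce the b square) = y^3*z - x*y^2 - 2*y*z + x
trace(a b a b) = trace(a b)*trace(a b) - trace(1)  (split on a) = z^2 - 2
next, trace(a b a) = trace(a)*trace(b a) - trace(b)  (reduce the a square) = x*z - y
next, trace(a b a b^2) = trace(b)*trace(a b a b) - trace(a b a)  (reduce the b square) = y*z^2 - x*z - y
trace(b^3 a b a) = trace(b)*trace(a b a b^2) - trace(a b a b)  (reduce the b square) = y^2*z^2 - x*y*z - y^2 - z^2 + 2
trace(b^2 a b a^-1 b) = trace(b^3 a b)*trace(a) - trace(b^3 a b a)  (eliminate a^-1) = x*y^3*z - x^2*y^2 - y^2*z^2 - x*y*z + x^2 + y^2 + z^2 - 2
trace(a^2) = trace(a)*trace(a) - trace(1)  (reduce the a square) = x^2 - 2
trace(a b^2 a) = trace(b)*trace(a^2 b) - trace(a^2)  (reduce the b square) = x*y*z - x^2 - y^2 + 2
trace(b a b^2 a b) = trace(b)*trace(a b^2 a b) - trace(a b^2 a)  (reduce the b square) = y^2*z^2 - 2*x*y*z + x^2 - 2
trace(a b a b a b) = trace(b a b a)*trace(b a) - trace(a b)  (split on b) = z^3 - 3*z
next, trace(a b a b a) = trace(a)*trace(b a b a) - trace(b a b)  (reduce the a square) = x*z^2 - y*z - x
and trace(b a b^2 a b a) = trace(b)*trace(a b a b a b) - trace(a b a b a)  (reduce the b square) = y*z^3 - x*z^2 - 2*y*z + x
next, trace(b^2 a b a^-1 b a) = trace(b a b^2 a b)*trace(a) - trace(b a b^2 a b a)  (eliminate a^-1) = x*y^2*z^2 - 2*x^2*y*z - y*z^3 + x^3 + x*z^2 + 2*y*z - 3*x
next, trace(b a^-1 b a^-1 b^2 a) = trace(b^2 a b a^-1 b)*trace(a) - trace(b^2 a b a^-1 b a)  (eliminate a^-1) = x^2*y^3*z - x^3*y^2 - 2*x*y^2*z^2 + x^2*y*z + y*z^3 + x*y^2 - 2*y*z + x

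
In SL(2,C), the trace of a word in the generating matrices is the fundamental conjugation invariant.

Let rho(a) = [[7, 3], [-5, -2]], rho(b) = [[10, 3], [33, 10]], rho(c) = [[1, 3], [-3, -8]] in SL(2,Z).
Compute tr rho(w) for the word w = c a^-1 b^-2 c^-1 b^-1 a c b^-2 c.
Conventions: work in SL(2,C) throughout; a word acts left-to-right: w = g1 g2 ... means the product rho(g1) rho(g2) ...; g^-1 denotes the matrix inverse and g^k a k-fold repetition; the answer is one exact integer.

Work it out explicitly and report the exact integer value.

rho(c) = [[1, 3], [-3, -8]]
... * rho(a^-1) = [[-2, -3], [5, 7]]  ->  [[13, 18], [-34, -47]]
... * rho(b^-1) = [[10, -3], [-33, 10]]  ->  [[-464, 141], [1211, -368]]
... * rho(b^-1) = [[10, -3], [-33, 10]]  ->  [[-9293, 2802], [24254, -7313]]
... * rho(c^-1) = [[-8, -3], [3, 1]]  ->  [[82750, 30681], [-215971, -80075]]
... * rho(b^-1) = [[10, -3], [-33, 10]]  ->  [[-184973, 58560], [482765, -152837]]
... * rho(a) = [[7, 3], [-5, -2]]  ->  [[-1587611, -672039], [4143540, 1753969]]
... * rho(c) = [[1, 3], [-3, -8]]  ->  [[428506, 613479], [-1118367, -1601132]]
... * rho(b^-1) = [[10, -3], [-33, 10]]  ->  [[-15959747, 4849272], [41653686, -12656219]]
... * rho(b^-1) = [[10, -3], [-33, 10]]  ->  [[-319623446, 96371961], [834192087, -251523248]]
... * rho(c) = [[1, 3], [-3, -8]]  ->  [[-608739329, -1729846026], [1588761831, 4514762245]]
tr = -608739329 + 4514762245 = 3906022916

3906022916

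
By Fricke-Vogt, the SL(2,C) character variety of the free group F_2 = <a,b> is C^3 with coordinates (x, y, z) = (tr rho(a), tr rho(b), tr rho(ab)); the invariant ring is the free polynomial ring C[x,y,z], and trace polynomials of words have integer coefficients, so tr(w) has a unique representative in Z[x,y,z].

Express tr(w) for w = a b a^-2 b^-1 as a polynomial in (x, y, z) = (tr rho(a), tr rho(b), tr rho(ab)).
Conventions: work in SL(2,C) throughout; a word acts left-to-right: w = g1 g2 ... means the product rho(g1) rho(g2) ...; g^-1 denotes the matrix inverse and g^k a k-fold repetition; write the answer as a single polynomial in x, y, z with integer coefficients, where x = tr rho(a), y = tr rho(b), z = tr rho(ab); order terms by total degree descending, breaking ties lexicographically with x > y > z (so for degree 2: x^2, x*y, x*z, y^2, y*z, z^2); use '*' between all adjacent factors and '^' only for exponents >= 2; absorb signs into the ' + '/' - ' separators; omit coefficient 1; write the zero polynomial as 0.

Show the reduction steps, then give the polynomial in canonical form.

-x^2*y*z + x^3 + x*y^2 + x*z^2 - 3*x

tr(a b a) = tr(a)*tr(b a) - tr(b)  (reduce the a square) = x*z - y
use: tr(a b a b) = tr(a b)*tr(a b) - tr(1)  (split on a) = z^2 - 2
tr(b^-1 a b a) = tr(a b a)*tr(b) - tr(a b a b)  (eliminate b^-1) = x*y*z - y^2 - z^2 + 2
apply: tr(b^-1 a b a^-1) = tr(b^-1 a b)*tr(a) - tr(b^-1 a b a)  (eliminate a^-1) = -x*y*z + x^2 + y^2 + z^2 - 2
use: tr(a b a^-2 b^-1) = tr(b^-1 a b a^-1)*tr(a) - tr(b^-1 a b)  (eliminate a^-1) = -x^2*y*z + x^3 + x*y^2 + x*z^2 - 3*x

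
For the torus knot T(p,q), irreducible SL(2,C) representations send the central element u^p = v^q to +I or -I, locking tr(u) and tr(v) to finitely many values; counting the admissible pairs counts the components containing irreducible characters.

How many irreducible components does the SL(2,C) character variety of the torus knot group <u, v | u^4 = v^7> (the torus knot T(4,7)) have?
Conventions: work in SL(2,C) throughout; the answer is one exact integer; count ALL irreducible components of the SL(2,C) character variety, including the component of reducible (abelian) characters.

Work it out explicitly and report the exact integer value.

10

Gamma = < u, v | u^4 = v^7 > (torus knot T(4,7)); the central element u^4 = v^7 acts as +I or -I in any irreducible SL(2,C) representation.
On an irreducible component, tr(u) is locked at 2*cos(pi*alpha/4) for some alpha in 1..3, and tr(v) at 2*cos(pi*beta/7) for some beta in 1..6.
The two central values (-1)^alpha I and (-1)^beta I must be the same matrix, so alpha and beta share a parity.
count pairs: odd alpha (2 choices) x odd beta (3), plus even alpha (1) x even beta (3): 2*3 + 1*3 = 9.
components with irreducible characters: 9; plus the single component of reducible (abelian) characters: total 10.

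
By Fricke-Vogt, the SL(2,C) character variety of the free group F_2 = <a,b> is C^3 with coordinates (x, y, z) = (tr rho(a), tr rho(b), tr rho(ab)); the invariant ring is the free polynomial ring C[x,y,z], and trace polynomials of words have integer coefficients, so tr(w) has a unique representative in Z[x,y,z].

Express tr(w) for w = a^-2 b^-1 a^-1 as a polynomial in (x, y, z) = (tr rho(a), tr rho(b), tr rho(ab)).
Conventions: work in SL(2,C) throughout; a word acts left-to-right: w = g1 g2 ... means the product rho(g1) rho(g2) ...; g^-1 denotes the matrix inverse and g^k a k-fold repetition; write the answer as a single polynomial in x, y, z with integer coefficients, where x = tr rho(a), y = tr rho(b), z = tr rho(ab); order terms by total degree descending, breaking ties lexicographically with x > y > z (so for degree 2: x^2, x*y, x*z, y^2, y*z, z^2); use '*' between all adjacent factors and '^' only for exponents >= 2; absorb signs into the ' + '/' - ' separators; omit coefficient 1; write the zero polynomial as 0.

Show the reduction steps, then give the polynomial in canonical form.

trace(a^-1) = trace(a) = x
trace(a^-1 b) = trace(b)*trace(a) - trace(b a)   [inverse elimination on a] = x*y - z
trace(a^-1 b^-1) = trace(a^-1)*trace(b) - trace(a^-1 b)   [inverse elimination on b] = z
trace(a^-1 b^-1 a^-1) = trace(a^-1 b^-1)*trace(a) - trace(a^-1 b^-1 a)   [inverse elimination on a] = x*z - y
trace(a^-2 b^-1 a^-1) = trace(a^-1 b^-1 a^-1)*trace(a) - trace(a^-1 b^-1)   [inverse elimination on a] = x^2*z - x*y - z

x^2*z - x*y - z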